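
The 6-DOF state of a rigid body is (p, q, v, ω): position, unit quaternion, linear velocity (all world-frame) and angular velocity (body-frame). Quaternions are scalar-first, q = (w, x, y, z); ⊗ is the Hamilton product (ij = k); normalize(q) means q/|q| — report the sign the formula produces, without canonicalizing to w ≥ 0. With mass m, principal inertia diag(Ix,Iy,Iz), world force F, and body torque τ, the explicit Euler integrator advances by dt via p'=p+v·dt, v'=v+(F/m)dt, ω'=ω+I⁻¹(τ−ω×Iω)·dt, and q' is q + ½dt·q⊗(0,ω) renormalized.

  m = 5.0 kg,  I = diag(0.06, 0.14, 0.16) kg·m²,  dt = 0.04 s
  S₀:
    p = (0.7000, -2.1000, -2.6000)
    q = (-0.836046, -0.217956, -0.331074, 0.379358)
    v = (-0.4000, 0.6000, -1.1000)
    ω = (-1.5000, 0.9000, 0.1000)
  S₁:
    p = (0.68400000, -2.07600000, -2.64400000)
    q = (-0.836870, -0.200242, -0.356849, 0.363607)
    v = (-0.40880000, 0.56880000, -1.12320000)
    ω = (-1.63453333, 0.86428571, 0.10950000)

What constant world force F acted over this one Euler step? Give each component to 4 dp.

F = (-1.1000, -3.9000, -2.9000)

Δv = v₁−v₀ = (-0.00880000, -0.03120000, -0.02320000)
F = m·Δv/dt = (-1.1000, -3.9000, -2.9000)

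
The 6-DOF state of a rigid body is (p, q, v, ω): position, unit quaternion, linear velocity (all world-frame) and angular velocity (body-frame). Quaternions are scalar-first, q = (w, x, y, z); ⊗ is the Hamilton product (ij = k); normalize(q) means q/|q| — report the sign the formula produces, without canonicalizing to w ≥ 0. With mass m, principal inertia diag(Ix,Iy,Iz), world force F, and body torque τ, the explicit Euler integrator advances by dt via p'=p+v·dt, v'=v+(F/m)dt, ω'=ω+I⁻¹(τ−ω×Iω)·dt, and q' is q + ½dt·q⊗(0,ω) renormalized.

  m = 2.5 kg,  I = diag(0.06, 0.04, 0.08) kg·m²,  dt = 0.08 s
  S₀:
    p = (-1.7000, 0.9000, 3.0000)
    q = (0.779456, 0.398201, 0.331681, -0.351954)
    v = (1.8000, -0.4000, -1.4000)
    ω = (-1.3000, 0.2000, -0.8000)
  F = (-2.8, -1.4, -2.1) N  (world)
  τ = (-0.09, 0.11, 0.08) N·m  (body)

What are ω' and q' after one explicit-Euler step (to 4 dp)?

ω' = (-1.4115, 0.4616, -0.7252)
q' = (0.7848, 0.3492, 0.3683, -0.3558)

precession coupling ω×(Iω) = (-0.0064, -0.0208, 0.0052)
α = I⁻¹(τ − ω×Iω) = (-1.3933, 3.2700, 0.9350)
ω' = ω + α·dt = (-1.4115, 0.4616, -0.7252)
q⊗(0,ω) = (0.1697619, -1.2082468, 0.9319922, -0.1127393)
q + ½dt·q⊗(0,ω), renormalized = (0.7848, 0.3492, 0.3683, -0.3558)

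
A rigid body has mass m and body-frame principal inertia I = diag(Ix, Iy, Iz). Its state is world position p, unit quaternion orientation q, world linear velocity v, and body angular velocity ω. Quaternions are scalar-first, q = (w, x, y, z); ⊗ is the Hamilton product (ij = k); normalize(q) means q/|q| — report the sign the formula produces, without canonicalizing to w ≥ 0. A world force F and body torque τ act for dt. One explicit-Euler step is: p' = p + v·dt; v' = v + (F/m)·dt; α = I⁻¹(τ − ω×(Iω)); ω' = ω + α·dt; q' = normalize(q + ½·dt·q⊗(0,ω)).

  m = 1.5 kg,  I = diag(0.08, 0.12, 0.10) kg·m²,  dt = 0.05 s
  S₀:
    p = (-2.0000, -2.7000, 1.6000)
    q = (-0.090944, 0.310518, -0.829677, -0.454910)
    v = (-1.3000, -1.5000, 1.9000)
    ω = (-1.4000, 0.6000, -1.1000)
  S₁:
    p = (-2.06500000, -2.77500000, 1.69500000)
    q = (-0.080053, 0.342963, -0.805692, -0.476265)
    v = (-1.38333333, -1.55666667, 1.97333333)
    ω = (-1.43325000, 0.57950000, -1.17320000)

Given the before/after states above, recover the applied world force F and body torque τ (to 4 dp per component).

v₁ − v₀ = (-0.08333333, -0.05666667, 0.07333333)
F = m·Δv/dt = (-2.5000, -1.7000, 2.2000)
Δω = ω₁−ω₀ = (-0.03325000, -0.02050000, -0.07320000)
gyro term ω₀×Iω₀ = (0.0132, -0.0308, -0.0336)
applied torque τ = (-0.0400, -0.0800, -0.1800)

F = (-2.5000, -1.7000, 2.2000)
τ = (-0.0400, -0.0800, -0.1800)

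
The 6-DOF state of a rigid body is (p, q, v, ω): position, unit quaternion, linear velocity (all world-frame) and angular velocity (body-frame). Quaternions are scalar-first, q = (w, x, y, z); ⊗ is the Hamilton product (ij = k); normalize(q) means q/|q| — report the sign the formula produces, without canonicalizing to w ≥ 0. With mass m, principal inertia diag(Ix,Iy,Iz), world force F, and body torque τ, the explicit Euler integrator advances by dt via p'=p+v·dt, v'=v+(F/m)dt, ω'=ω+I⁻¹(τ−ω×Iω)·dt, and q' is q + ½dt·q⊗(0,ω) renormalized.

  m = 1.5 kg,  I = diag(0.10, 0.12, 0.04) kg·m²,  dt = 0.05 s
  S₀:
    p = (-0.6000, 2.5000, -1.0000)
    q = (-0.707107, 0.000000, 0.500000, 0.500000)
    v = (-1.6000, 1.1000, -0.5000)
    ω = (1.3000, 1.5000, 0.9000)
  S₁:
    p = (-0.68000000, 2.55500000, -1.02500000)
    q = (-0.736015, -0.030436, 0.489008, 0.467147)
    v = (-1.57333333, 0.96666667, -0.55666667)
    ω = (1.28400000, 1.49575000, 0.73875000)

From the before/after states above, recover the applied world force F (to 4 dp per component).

F = (0.8000, -4.0000, -1.7000)

velocity change Δv = (0.02666667, -0.13333333, -0.05666667)
F = m·Δv/dt = (0.8000, -4.0000, -1.7000)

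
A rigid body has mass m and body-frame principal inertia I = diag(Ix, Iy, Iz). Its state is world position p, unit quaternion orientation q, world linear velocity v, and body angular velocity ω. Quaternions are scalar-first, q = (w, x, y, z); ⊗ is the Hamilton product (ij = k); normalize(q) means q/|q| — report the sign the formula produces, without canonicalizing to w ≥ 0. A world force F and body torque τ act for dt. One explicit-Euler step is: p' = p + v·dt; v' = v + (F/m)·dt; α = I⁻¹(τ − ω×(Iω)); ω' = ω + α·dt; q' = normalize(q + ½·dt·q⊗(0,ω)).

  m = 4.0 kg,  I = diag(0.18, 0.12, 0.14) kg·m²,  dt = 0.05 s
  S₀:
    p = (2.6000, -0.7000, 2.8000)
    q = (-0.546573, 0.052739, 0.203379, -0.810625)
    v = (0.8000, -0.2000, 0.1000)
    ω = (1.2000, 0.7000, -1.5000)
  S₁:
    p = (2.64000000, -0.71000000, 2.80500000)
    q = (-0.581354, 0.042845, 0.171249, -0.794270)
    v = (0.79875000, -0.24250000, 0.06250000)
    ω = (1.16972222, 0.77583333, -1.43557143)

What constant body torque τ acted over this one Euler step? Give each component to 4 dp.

rate change Δω = (-0.03027778, 0.07583333, 0.06442857)
gyro term ω₀×Iω₀ = (-0.0210, -0.0720, -0.0504)
I·α + gyro = (-0.1300, 0.1100, 0.1300)

τ = (-0.1300, 0.1100, 0.1300)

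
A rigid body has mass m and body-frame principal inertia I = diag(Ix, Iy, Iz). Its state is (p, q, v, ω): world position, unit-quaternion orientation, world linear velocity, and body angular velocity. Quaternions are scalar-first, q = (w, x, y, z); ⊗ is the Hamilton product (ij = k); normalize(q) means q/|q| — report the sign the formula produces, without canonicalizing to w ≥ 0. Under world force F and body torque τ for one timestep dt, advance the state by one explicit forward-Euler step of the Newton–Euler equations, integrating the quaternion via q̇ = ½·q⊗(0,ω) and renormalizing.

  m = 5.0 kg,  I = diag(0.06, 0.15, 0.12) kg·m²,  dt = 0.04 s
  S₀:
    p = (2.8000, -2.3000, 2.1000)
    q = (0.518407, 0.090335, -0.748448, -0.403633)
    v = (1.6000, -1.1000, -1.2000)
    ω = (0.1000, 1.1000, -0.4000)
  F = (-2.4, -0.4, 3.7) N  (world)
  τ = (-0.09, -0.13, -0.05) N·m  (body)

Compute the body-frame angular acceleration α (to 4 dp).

α = (-1.7200, -0.8827, -0.4992)

precession coupling ω×(Iω) = (0.0132, 0.0024, 0.0099)
α = I⁻¹(τ − ω×Iω) = (-1.7200, -0.8827, -0.4992)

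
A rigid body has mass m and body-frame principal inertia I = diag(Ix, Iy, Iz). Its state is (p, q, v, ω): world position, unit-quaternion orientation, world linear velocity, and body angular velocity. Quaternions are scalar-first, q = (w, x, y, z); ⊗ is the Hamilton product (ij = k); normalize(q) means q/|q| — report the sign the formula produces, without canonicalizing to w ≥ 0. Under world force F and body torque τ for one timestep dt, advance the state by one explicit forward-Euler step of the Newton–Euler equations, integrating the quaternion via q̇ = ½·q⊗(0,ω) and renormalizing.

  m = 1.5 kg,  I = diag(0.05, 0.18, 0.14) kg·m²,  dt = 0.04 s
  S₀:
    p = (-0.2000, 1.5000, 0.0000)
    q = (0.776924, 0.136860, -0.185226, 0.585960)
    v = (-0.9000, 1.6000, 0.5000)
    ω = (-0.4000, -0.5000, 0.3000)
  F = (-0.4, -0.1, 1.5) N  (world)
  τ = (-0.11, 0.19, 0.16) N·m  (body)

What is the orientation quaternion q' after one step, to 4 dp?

Hamilton product q⊗(0,ω) = (-0.2136570, -0.0733574, -0.6639040, 0.0905568)
updated quaternion q' = (0.7726, 0.1354, -0.1985, 0.5877)

q' = (0.7726, 0.1354, -0.1985, 0.5877)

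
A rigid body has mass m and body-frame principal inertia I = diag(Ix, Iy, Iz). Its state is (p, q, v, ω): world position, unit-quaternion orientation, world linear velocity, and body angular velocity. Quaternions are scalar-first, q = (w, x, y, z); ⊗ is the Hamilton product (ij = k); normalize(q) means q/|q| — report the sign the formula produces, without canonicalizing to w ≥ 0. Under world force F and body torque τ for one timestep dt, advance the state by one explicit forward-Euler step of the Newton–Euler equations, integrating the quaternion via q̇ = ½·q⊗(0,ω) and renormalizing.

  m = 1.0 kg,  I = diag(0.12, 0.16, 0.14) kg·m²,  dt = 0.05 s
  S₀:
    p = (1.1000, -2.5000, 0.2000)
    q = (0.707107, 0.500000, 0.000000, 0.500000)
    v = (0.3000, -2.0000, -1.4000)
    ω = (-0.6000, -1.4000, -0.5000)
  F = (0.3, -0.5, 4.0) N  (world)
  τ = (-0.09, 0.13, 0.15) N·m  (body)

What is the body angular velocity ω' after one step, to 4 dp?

ω' = (-0.6317, -1.3575, -0.4584)

precession coupling ω×(Iω) = (-0.0140, -0.0060, 0.0336)
angular accel α = (-0.6333, 0.8500, 0.8314)
ω + α·dt = (-0.6317, -1.3575, -0.4584)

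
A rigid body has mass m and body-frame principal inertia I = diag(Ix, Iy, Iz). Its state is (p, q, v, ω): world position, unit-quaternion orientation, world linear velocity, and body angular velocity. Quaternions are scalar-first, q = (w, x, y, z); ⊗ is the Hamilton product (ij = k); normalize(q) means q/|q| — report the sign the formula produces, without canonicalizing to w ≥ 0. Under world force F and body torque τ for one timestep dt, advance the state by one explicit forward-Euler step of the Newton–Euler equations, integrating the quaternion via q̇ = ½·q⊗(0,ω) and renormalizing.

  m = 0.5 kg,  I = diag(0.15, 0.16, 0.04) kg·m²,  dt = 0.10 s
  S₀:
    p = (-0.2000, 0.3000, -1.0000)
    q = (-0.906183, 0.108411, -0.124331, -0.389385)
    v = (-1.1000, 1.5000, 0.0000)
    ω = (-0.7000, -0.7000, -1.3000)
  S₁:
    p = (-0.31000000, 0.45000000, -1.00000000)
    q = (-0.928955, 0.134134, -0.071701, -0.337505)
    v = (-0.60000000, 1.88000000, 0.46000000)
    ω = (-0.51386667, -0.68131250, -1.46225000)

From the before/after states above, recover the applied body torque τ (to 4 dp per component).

τ = (0.1700, 0.1300, -0.0600)

rate change Δω = (0.18613333, 0.01868750, -0.16225000)
precession coupling = (-0.1092, 0.1001, 0.0049)
I·α + gyro = (0.1700, 0.1300, -0.0600)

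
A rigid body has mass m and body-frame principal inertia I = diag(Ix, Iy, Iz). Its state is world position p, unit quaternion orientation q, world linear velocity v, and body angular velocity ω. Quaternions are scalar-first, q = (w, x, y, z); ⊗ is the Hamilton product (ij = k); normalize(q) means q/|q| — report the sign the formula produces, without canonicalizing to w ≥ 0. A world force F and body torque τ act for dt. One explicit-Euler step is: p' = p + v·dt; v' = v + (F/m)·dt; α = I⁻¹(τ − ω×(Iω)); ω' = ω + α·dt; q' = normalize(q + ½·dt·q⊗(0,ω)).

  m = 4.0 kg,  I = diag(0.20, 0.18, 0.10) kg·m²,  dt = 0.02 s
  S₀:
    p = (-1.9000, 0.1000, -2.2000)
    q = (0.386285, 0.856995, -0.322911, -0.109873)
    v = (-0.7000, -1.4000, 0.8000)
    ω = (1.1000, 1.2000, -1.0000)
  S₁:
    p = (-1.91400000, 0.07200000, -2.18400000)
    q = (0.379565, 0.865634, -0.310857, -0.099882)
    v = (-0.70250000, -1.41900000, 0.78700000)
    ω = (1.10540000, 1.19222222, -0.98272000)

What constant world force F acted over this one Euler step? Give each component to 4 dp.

F = (-0.5000, -3.8000, -2.6000)

velocity change Δv = (-0.00250000, -0.01900000, -0.01300000)
F = m·Δv/dt = (-0.5000, -3.8000, -2.6000)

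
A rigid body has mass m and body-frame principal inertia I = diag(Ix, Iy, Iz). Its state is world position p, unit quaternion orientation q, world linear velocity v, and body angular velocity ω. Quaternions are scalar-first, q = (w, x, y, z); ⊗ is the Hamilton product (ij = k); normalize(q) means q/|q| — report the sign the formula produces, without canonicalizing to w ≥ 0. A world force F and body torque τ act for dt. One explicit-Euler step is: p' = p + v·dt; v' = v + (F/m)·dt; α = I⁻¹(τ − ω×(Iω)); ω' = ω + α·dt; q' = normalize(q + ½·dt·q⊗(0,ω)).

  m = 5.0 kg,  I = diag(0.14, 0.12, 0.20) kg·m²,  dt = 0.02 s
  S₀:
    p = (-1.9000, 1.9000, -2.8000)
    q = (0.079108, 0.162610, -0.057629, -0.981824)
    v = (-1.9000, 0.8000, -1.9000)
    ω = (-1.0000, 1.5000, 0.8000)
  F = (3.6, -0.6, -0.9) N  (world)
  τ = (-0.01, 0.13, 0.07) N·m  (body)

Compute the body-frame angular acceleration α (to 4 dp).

gyro term ω×Iω = (0.0960, 0.0480, 0.0300)
α = I⁻¹(τ − ω×Iω) = (-0.7571, 0.6833, 0.2000)

α = (-0.7571, 0.6833, 0.2000)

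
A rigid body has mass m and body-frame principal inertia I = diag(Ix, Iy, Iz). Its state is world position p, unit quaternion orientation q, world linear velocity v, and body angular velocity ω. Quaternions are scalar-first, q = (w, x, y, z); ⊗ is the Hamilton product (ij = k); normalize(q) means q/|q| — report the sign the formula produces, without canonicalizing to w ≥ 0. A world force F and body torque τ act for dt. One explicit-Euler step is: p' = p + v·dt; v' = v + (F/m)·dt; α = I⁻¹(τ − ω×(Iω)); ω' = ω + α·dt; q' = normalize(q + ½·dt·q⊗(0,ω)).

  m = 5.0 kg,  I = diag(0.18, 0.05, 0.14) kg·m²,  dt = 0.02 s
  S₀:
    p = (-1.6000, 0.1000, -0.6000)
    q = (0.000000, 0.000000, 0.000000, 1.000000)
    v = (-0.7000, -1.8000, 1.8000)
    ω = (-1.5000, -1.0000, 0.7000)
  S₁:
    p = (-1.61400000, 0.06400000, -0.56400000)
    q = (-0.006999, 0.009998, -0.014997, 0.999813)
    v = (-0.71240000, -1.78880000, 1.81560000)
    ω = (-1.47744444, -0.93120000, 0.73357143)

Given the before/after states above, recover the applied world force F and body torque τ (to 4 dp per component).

F = (-3.1000, 2.8000, 3.9000)
τ = (0.1400, 0.1300, 0.0400)

v₁ − v₀ = (-0.01240000, 0.01120000, 0.01560000)
m·(v₁−v₀)/dt = (-3.1000, 2.8000, 3.9000)
Δω = ω₁−ω₀ = (0.02255556, 0.06880000, 0.03357143)
ω₀×(Iω₀) = (-0.0630, -0.0420, -0.1950)
I·α + gyro = (0.1400, 0.1300, 0.0400)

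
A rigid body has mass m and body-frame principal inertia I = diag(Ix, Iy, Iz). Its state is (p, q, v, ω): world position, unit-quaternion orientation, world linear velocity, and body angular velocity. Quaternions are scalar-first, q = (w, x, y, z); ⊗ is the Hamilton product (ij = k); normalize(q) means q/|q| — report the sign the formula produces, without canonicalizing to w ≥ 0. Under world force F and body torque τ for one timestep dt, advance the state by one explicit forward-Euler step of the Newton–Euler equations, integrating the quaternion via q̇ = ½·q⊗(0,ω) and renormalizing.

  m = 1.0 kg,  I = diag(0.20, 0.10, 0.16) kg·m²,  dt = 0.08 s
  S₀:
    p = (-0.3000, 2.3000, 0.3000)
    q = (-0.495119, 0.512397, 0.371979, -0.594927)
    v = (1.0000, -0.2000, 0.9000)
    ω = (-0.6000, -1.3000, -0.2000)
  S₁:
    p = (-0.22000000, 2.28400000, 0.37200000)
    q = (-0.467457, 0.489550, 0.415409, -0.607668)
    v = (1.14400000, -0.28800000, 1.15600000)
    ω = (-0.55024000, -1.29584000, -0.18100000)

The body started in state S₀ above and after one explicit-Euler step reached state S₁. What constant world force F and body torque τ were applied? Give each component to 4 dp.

Δω = ω₁−ω₀ = (0.04976000, 0.00416000, 0.01900000)
ω₀×(Iω₀) = (0.0156, 0.0048, -0.0780)
τ = I·(Δω/dt) + ω₀×(Iω₀) = (0.1400, 0.0100, -0.0400)
Δv = v₁−v₀ = (0.14400000, -0.08800000, 0.25600000)
applied force F = (1.8000, -1.1000, 3.2000)

F = (1.8000, -1.1000, 3.2000)
τ = (0.1400, 0.0100, -0.0400)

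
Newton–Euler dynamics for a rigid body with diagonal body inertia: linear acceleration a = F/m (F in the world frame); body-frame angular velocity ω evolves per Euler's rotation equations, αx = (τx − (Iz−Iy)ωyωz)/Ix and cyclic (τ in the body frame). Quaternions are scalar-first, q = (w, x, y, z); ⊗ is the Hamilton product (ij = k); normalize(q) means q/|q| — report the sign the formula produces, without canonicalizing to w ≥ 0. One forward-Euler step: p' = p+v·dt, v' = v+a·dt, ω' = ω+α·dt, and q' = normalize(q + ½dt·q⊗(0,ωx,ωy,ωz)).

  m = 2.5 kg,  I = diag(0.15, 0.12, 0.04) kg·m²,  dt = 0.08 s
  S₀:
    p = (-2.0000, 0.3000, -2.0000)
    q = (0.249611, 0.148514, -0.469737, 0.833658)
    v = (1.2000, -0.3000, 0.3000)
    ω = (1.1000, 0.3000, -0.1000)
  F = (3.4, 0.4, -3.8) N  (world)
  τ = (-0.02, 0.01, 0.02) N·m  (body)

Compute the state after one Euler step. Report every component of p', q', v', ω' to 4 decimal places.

new position p' = (-1.9040, 0.2760, -1.9760)
new velocity v' = (1.3088, -0.2872, 0.1784)
α = I⁻¹(τ − ω×Iω) = (-0.1493, 0.1842, 0.7475)
new body rate ω' = (1.0881, 0.3147, -0.0402)
q⊗(0,ω) = (0.0609215, 0.0714484, 1.0067585, 0.5363038)
q + ½dt·q⊗(0,ω), renormalized = (0.2518, 0.1512, -0.4290, 0.8542)

p' = (-1.9040, 0.2760, -1.9760)
q' = (0.2518, 0.1512, -0.4290, 0.8542)
v' = (1.3088, -0.2872, 0.1784)
ω' = (1.0881, 0.3147, -0.0402)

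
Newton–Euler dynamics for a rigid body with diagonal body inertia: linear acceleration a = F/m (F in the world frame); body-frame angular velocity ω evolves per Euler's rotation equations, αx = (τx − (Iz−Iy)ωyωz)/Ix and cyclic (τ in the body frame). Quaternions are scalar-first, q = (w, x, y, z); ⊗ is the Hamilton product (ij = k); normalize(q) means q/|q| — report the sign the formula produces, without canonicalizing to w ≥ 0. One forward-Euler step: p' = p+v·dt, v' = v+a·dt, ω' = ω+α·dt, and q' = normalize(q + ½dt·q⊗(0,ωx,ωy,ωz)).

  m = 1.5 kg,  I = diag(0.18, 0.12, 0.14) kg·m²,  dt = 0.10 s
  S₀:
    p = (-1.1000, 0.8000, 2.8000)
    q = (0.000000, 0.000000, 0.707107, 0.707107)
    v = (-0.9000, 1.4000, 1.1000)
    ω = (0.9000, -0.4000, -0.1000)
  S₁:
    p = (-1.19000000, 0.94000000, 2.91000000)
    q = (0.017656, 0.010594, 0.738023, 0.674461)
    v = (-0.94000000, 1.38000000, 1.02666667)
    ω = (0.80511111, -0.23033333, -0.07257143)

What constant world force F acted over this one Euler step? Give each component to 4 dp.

v₁ − v₀ = (-0.04000000, -0.02000000, -0.07333333)
F = m·Δv/dt = (-0.6000, -0.3000, -1.1000)

F = (-0.6000, -0.3000, -1.1000)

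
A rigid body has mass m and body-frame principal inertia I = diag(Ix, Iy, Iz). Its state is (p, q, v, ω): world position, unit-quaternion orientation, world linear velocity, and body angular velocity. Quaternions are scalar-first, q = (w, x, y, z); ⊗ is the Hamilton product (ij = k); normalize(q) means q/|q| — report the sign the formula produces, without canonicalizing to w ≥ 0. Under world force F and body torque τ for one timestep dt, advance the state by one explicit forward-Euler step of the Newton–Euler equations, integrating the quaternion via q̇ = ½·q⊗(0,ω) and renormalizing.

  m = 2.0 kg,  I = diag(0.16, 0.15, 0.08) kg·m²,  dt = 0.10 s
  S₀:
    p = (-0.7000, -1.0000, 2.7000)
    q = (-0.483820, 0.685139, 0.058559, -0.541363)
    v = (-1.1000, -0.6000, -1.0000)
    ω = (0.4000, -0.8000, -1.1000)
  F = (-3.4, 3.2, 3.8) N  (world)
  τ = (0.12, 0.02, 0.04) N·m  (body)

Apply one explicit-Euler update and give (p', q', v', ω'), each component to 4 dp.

p' = p + v·dt = (-0.8100, -1.0600, 2.6000)
v' = v + a·dt = (-1.2700, -0.4400, -0.8100)
angular accel α = (1.1350, 0.3680, 0.4600)
ω + α·dt = (0.5135, -0.7632, -1.0540)
q⊗(0,ω) = (-0.8227077, -0.6910333, 0.9241637, -0.0393328)
q + ½dt·q⊗(0,ω), renormalized = (-0.5236, 0.6490, 0.1045, -0.5420)

p' = (-0.8100, -1.0600, 2.6000)
q' = (-0.5236, 0.6490, 0.1045, -0.5420)
v' = (-1.2700, -0.4400, -0.8100)
ω' = (0.5135, -0.7632, -1.0540)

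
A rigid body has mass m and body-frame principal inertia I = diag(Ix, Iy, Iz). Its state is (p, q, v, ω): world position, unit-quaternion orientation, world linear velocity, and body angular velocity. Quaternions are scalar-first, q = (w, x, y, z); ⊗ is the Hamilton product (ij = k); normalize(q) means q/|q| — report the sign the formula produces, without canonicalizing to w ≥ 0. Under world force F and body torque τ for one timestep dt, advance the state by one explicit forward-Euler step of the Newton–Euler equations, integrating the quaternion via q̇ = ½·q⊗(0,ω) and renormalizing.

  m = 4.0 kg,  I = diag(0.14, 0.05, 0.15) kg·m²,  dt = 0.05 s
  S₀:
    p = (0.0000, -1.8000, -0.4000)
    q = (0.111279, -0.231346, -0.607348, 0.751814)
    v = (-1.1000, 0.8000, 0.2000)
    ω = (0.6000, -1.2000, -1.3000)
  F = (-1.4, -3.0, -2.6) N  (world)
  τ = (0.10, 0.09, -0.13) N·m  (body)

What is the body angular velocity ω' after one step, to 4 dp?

α = I⁻¹(τ − ω×Iω) = (-0.4000, 1.6440, -1.2987)
ω' = ω + α·dt = (0.5800, -1.1178, -1.3649)

ω' = (0.5800, -1.1178, -1.3649)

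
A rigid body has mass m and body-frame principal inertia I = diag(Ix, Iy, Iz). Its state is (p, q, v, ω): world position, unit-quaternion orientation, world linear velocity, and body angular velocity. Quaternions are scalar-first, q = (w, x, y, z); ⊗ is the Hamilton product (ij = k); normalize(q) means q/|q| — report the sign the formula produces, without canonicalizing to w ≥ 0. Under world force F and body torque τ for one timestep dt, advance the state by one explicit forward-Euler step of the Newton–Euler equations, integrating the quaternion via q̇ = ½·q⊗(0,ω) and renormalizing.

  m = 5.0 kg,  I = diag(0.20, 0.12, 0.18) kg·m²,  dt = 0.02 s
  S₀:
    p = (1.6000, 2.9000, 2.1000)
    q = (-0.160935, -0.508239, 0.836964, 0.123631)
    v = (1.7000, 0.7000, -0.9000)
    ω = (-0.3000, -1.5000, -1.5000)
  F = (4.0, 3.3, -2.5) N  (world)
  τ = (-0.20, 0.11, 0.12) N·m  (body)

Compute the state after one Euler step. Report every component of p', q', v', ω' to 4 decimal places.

gyro term ω×Iω = (0.1350, 0.0090, -0.0360)
angular accel α = (-1.6750, 0.8417, 0.8667)
ω + α·dt = (-0.3335, -1.4832, -1.4827)
q⊗(0,ω) = (1.2884208, -1.0217190, -0.5580453, 1.2548502)
q' = normalize(q + ½dt·q⊗(0,ω)) = (-0.1480, -0.5183, 0.8312, 0.1361)
a = (0.8000, 0.6600, -0.5000)
p + v·dt = (1.6340, 2.9140, 2.0820)
v' = v + a·dt = (1.7160, 0.7132, -0.9100)

p' = (1.6340, 2.9140, 2.0820)
q' = (-0.1480, -0.5183, 0.8312, 0.1361)
v' = (1.7160, 0.7132, -0.9100)
ω' = (-0.3335, -1.4832, -1.4827)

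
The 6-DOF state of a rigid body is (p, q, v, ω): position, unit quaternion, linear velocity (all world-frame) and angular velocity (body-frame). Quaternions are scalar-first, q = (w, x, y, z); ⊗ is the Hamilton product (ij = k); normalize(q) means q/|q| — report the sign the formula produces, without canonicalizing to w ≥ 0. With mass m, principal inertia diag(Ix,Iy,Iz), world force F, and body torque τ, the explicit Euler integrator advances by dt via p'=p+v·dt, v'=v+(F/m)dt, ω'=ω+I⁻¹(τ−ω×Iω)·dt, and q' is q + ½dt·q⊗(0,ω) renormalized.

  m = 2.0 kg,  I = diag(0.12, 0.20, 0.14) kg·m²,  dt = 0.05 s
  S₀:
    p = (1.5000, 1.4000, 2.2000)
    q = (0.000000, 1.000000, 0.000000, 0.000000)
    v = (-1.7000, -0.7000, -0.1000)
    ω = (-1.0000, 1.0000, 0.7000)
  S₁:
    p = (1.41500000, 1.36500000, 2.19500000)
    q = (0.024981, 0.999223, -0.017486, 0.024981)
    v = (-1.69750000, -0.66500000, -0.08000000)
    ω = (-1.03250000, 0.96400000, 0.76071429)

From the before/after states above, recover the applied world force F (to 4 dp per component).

v₁ − v₀ = (0.00250000, 0.03500000, 0.02000000)
applied force F = (0.1000, 1.4000, 0.8000)

F = (0.1000, 1.4000, 0.8000)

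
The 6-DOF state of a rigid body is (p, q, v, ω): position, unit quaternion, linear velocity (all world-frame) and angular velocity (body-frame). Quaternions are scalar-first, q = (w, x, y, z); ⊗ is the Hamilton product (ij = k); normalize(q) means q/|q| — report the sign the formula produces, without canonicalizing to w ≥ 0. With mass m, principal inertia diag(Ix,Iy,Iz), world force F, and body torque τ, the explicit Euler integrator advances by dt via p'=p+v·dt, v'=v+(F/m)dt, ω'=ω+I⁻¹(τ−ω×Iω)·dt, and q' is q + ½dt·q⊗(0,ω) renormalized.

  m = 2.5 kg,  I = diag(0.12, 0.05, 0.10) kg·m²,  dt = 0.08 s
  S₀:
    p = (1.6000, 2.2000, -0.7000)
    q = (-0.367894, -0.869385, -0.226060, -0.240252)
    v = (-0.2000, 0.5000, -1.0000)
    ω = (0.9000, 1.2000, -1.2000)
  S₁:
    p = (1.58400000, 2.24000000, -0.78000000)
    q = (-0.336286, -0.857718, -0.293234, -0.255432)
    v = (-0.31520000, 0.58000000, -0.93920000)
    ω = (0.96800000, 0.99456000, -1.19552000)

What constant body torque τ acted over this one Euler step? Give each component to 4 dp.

τ = (0.0300, -0.1500, -0.0700)

ω₁ − ω₀ = (0.06800000, -0.20544000, 0.00448000)
precession coupling = (-0.0720, -0.0216, -0.0756)
applied torque τ = (0.0300, -0.1500, -0.0700)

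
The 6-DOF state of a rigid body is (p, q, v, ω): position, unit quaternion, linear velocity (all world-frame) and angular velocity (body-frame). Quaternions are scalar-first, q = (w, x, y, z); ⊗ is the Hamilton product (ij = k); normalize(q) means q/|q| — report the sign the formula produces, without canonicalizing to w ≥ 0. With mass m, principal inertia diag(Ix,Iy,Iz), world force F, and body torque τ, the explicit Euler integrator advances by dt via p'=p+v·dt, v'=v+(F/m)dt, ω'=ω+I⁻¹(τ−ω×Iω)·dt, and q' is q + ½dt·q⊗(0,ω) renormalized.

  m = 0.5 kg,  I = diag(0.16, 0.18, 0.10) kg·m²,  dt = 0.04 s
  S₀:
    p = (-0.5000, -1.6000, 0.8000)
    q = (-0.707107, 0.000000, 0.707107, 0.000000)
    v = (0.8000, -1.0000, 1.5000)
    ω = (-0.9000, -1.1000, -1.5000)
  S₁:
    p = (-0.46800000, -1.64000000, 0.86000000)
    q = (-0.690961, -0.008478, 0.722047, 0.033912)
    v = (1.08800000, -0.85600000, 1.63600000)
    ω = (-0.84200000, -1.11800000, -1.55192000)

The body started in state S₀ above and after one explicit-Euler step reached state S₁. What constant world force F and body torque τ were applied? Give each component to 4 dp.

F = (3.6000, 1.8000, 1.7000)
τ = (0.1000, 0.0000, -0.1100)

rate change Δω = (0.05800000, -0.01800000, -0.05192000)
ω₀×(Iω₀) = (-0.1320, 0.0810, 0.0198)
τ = I·(Δω/dt) + ω₀×(Iω₀) = (0.1000, 0.0000, -0.1100)
velocity change Δv = (0.28800000, 0.14400000, 0.13600000)
applied force F = (3.6000, 1.8000, 1.7000)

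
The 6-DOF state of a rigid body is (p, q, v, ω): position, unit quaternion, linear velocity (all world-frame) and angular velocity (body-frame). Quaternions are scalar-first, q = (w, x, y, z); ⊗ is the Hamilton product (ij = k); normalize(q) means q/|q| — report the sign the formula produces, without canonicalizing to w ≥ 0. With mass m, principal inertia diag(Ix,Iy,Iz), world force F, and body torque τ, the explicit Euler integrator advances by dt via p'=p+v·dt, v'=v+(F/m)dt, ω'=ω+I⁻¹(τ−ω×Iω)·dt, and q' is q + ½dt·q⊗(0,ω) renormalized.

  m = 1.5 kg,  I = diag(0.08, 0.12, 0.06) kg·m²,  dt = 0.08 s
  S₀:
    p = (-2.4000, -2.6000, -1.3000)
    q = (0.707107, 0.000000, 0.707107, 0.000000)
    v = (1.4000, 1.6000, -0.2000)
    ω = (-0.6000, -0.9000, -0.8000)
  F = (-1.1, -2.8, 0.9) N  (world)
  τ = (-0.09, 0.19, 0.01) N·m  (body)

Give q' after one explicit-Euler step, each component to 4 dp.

q' = (0.7315, -0.0395, 0.6807, -0.0056)

q⊗(0,ω) = (0.6363963, -0.9899498, -0.6363963, -0.1414214)
q + ½dt·q⊗(0,ω), renormalized = (0.7315, -0.0395, 0.6807, -0.0056)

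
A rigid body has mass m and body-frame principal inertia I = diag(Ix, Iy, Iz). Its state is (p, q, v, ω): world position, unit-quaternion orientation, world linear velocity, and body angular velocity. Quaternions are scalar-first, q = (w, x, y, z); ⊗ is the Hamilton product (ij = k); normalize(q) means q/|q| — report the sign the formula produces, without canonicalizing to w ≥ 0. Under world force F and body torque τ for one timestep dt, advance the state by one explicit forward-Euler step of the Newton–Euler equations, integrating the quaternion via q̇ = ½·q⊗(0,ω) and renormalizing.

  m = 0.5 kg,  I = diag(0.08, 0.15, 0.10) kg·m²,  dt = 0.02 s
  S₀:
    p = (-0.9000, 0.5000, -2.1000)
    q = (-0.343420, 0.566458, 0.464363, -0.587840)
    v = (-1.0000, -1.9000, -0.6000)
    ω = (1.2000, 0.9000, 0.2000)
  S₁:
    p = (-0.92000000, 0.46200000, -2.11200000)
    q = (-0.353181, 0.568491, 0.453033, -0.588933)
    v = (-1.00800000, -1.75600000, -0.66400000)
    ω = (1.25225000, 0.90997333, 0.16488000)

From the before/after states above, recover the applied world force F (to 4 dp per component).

velocity change Δv = (-0.00800000, 0.14400000, -0.06400000)
m·(v₁−v₀)/dt = (-0.2000, 3.6000, -1.6000)

F = (-0.2000, 3.6000, -1.6000)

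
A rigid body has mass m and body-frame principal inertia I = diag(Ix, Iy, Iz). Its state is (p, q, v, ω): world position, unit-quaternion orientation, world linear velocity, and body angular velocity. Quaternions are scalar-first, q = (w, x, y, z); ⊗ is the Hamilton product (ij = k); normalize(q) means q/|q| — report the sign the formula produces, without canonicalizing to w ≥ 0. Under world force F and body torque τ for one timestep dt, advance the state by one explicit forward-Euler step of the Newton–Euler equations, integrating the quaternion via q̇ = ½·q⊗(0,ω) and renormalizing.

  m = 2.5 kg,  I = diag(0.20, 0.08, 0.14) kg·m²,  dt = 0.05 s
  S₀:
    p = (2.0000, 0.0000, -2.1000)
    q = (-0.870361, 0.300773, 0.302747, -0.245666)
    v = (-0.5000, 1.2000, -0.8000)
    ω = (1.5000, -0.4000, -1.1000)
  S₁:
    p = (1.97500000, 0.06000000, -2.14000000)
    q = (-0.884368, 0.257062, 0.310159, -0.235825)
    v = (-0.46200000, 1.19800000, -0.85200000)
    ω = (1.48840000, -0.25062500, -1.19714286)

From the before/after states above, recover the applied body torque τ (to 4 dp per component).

τ = (-0.0200, 0.1400, -0.2000)

rate change Δω = (-0.01160000, 0.14937500, -0.09714286)
precession coupling = (0.0264, -0.0990, 0.0720)
τ = I·(Δω/dt) + ω₀×(Iω₀) = (-0.0200, 0.1400, -0.2000)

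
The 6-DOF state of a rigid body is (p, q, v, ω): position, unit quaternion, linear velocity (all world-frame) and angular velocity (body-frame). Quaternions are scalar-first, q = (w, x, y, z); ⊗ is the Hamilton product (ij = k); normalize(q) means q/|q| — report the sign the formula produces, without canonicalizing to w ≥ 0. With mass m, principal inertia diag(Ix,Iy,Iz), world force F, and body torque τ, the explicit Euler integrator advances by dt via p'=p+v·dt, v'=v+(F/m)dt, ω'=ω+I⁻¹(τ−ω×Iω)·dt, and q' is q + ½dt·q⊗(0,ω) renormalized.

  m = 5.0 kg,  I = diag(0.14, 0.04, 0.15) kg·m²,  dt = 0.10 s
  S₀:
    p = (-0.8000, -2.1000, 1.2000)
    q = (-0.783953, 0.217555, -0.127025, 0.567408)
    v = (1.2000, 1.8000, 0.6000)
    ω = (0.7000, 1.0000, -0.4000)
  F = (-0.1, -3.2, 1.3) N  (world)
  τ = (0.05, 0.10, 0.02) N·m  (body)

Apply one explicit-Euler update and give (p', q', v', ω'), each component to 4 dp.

gyro term ω×Iω = (-0.0440, 0.0028, -0.0700)
α = I⁻¹(τ − ω×Iω) = (0.6714, 2.4300, 0.6000)
ω' = ω + α·dt = (0.7671, 1.2430, -0.3400)
Hamilton product q⊗(0,ω) = (0.2016997, -1.0653651, -0.2997454, 0.6200537)
q' = normalize(q + ½dt·q⊗(0,ω)) = (-0.7723, 0.1639, -0.1417, 0.5972)
linear accel F/m = (-0.0200, -0.6400, 0.2600)
p + v·dt = (-0.6800, -1.9200, 1.2600)
v + (F/m)dt = (1.1980, 1.7360, 0.6260)

p' = (-0.6800, -1.9200, 1.2600)
q' = (-0.7723, 0.1639, -0.1417, 0.5972)
v' = (1.1980, 1.7360, 0.6260)
ω' = (0.7671, 1.2430, -0.3400)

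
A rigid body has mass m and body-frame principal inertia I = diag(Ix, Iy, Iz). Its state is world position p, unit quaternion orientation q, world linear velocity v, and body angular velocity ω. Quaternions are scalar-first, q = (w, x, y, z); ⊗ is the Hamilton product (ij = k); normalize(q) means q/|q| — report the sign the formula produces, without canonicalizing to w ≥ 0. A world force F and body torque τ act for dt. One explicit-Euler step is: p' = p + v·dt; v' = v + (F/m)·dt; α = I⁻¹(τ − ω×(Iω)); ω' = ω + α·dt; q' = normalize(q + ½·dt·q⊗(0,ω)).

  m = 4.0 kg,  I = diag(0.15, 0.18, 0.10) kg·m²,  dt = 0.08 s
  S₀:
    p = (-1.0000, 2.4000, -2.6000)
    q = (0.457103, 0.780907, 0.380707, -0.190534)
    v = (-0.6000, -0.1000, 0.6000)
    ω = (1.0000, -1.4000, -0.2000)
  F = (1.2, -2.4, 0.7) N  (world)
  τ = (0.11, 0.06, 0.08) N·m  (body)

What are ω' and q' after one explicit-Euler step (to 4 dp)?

ω×(Iω) gyroscopic = (-0.0224, -0.0100, -0.0420)
α = I⁻¹(τ − ω×Iω) = (0.8827, 0.3889, 1.2200)
new body rate ω' = (1.0706, -1.3689, -0.1024)
2q̇ = q⊗(0,ω) = (-0.2860240, 0.1142140, -0.6742968, -1.5653974)
updated quaternion q' = (0.4446, 0.7836, 0.3529, -0.2525)

ω' = (1.0706, -1.3689, -0.1024)
q' = (0.4446, 0.7836, 0.3529, -0.2525)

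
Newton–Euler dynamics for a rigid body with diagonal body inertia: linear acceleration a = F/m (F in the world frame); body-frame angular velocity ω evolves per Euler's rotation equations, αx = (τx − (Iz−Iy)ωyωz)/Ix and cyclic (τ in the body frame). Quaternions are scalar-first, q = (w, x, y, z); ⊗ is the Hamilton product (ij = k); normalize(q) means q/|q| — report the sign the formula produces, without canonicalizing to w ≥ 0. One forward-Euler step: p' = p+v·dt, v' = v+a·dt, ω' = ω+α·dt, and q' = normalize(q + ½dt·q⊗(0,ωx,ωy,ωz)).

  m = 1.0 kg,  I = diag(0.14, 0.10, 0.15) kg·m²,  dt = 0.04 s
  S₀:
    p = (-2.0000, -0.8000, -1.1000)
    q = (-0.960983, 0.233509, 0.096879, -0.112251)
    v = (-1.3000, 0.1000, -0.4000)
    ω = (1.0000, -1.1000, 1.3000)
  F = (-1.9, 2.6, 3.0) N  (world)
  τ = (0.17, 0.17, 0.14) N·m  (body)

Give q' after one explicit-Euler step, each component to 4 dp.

Hamilton product q⊗(0,ω) = (0.0189842, -0.9585164, 0.6412686, -1.6030168)
updated quaternion q' = (-0.9599, 0.2142, 0.1096, -0.1442)

q' = (-0.9599, 0.2142, 0.1096, -0.1442)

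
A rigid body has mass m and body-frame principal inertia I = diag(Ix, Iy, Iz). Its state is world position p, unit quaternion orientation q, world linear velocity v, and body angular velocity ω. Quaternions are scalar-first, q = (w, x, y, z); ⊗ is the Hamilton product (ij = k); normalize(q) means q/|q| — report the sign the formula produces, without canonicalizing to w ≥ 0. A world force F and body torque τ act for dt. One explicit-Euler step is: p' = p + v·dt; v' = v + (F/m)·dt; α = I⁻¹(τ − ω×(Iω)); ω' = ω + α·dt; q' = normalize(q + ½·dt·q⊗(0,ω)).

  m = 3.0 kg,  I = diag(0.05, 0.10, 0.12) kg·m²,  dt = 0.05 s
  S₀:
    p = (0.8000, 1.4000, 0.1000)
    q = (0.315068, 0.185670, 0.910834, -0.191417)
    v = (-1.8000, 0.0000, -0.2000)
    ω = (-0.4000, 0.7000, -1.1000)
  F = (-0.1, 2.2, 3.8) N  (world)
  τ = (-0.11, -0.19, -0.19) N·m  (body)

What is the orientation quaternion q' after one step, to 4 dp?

q' = (0.2955, 0.1607, 0.9228, -0.1876)

q⊗(0,ω) = (-0.7738745, -0.9939527, 0.5013514, 0.1477278)
updated quaternion q' = (0.2955, 0.1607, 0.9228, -0.1876)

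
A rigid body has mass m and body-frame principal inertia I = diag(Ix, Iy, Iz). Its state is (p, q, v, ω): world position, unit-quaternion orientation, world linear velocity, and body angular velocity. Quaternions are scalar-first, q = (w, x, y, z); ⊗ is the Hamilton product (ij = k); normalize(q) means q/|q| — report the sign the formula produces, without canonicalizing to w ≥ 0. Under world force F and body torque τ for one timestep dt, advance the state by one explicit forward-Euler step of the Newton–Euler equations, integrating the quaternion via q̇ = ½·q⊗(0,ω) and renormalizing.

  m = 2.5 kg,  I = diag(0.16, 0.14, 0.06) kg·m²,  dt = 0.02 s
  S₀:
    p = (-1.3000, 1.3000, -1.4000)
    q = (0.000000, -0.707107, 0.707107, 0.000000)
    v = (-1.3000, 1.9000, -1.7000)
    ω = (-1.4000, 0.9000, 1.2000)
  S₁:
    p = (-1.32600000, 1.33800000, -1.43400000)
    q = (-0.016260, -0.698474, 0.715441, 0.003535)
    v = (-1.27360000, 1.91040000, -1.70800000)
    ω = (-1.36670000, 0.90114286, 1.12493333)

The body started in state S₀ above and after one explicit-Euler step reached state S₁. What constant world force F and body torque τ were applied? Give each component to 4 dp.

F = (3.3000, 1.3000, -1.0000)
τ = (0.1800, -0.1600, -0.2000)

Δv = v₁−v₀ = (0.02640000, 0.01040000, -0.00800000)
applied force F = (3.3000, 1.3000, -1.0000)
rate change Δω = (0.03330000, 0.00114286, -0.07506667)
τ = I·(Δω/dt) + ω₀×(Iω₀) = (0.1800, -0.1600, -0.2000)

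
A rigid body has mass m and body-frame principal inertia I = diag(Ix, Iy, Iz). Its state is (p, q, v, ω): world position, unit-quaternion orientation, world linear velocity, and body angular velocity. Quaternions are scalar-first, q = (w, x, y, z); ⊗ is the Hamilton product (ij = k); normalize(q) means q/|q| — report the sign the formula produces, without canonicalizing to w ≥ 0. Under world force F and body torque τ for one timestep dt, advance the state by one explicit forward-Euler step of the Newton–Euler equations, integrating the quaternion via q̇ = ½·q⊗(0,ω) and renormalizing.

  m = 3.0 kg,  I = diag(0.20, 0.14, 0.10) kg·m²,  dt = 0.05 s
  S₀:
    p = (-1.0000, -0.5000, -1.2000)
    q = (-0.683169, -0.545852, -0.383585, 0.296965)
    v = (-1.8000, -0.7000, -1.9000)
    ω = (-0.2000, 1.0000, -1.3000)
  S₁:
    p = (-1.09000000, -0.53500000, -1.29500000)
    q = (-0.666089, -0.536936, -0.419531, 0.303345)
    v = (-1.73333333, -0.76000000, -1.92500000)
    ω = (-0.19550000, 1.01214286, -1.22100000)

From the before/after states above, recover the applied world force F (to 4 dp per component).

v₁ − v₀ = (0.06666667, -0.06000000, -0.02500000)
m·(v₁−v₀)/dt = (4.0000, -3.6000, -1.5000)

F = (4.0000, -3.6000, -1.5000)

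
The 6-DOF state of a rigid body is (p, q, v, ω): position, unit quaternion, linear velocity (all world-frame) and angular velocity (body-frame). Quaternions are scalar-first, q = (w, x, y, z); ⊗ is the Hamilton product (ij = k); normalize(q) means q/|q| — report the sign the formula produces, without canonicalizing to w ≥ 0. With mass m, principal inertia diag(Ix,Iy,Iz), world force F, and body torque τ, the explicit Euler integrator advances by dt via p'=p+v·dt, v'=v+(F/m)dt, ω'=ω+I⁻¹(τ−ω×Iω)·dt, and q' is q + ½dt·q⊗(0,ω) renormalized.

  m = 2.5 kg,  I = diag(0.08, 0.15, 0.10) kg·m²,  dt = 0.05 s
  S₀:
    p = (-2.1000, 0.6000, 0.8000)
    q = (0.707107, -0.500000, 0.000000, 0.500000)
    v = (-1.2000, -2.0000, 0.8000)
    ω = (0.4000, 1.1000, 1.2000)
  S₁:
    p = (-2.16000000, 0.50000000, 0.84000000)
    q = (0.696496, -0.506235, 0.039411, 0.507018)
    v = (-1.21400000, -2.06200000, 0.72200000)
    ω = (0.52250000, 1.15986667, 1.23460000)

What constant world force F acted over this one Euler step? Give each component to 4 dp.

velocity change Δv = (-0.01400000, -0.06200000, -0.07800000)
applied force F = (-0.7000, -3.1000, -3.9000)

F = (-0.7000, -3.1000, -3.9000)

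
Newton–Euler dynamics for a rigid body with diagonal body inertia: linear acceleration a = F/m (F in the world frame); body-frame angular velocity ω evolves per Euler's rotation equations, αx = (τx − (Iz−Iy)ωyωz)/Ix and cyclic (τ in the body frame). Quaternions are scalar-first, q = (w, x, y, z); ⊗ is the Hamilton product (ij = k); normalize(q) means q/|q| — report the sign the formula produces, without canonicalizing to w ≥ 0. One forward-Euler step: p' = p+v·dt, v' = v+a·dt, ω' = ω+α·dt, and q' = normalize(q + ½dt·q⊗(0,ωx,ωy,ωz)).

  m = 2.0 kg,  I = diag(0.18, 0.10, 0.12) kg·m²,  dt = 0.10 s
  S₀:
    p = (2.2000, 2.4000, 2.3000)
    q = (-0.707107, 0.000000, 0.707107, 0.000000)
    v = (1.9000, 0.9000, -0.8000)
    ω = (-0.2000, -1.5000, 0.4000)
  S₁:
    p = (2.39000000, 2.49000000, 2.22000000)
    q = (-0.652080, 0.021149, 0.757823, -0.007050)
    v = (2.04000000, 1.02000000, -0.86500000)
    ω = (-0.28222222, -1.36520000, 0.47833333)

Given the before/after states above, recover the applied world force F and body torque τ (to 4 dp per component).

F = (2.8000, 2.4000, -1.3000)
τ = (-0.1600, 0.1300, 0.0700)

ω₁ − ω₀ = (-0.08222222, 0.13480000, 0.07833333)
applied torque τ = (-0.1600, 0.1300, 0.0700)
v₁ − v₀ = (0.14000000, 0.12000000, -0.06500000)
applied force F = (2.8000, 2.4000, -1.3000)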